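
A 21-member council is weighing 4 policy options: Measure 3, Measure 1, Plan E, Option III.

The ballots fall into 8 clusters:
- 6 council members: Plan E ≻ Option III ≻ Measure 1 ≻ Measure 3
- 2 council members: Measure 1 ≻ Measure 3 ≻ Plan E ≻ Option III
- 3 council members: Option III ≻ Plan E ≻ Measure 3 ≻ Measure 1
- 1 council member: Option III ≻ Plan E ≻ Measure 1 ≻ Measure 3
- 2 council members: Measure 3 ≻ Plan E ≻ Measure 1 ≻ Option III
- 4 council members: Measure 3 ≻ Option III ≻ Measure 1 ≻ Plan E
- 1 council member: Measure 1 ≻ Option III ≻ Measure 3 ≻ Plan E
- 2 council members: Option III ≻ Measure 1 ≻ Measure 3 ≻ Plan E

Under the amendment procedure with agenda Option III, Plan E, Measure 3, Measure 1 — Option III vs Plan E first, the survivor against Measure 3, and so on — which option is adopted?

Option III

Round 1: Option III vs Plan E — 11–10, Option III advances.
Round 2: Option III vs Measure 3 — 13–8, Option III advances.
Round 3: Option III vs Measure 1 — 16–5, Option III advances.
The agenda winner is Option III.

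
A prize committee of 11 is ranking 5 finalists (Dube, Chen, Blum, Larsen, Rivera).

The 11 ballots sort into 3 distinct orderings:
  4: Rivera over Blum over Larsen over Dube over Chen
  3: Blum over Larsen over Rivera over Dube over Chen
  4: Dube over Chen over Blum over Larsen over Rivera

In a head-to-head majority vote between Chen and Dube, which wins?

No ballot ranks Chen above Dube: 0.
Ballots ranking Dube above Chen: 11 − 0 = 11.
Dube wins the head-to-head 11–0.

Dube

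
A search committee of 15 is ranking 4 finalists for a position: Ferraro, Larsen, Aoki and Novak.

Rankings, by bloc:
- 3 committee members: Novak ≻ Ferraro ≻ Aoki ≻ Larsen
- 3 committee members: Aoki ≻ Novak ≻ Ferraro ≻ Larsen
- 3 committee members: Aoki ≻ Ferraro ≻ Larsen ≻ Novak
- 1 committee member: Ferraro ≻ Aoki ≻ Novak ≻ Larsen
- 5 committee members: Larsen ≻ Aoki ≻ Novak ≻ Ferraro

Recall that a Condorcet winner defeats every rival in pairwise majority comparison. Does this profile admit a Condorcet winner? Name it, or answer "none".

Head-to-head results (15 committee members):
Ferraro vs Larsen: Ferraro is ranked higher on 3+3+3+1 = 10 ballots, Larsen on 5. Ferraro wins 10–5.
Ferraro vs Aoki: Ferraro preferred on 3+1 = 4 ballots; Aoki wins 11–4.
Ferraro vs Novak: Novak, 11–4.
Larsen vs Aoki: Larsen preferred on 5 ballots; Aoki wins 10–5.
Larsen vs Novak: 8 to 7, Larsen.
Aoki vs Novak: Aoki wins 12–3.
Aoki beats each of Ferraro, Larsen, Novak — Aoki is the Condorcet winner.

Aoki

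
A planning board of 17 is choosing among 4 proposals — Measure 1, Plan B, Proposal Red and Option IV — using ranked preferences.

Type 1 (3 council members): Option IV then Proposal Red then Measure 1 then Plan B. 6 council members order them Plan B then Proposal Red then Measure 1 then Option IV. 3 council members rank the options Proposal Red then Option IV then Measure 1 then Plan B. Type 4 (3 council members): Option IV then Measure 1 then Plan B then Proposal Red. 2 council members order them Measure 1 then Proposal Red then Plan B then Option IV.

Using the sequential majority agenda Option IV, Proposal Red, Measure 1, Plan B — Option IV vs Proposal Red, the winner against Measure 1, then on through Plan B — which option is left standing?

Round 1: Option IV vs Proposal Red — 6–11, Proposal Red advances.
Round 2: Proposal Red vs Measure 1 — 12–5, Proposal Red advances.
Round 3: Proposal Red vs Plan B — 8–9, Plan B advances.
Plan B survives the agenda.

Plan B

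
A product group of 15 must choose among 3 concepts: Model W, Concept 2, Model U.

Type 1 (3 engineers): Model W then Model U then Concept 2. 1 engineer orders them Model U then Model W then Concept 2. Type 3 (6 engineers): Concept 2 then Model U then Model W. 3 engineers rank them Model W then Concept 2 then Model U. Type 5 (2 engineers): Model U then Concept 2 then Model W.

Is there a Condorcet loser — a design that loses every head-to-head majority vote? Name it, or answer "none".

Model W

Head-to-head results (15 engineers):
Model W vs Concept 2: Concept 2, 8–7.
Model W vs Model U: Model U wins 9–6.
Concept 2 vs Model U: Concept 2, 9–6.
Model W is beaten in every head-to-head and is the Condorcet loser.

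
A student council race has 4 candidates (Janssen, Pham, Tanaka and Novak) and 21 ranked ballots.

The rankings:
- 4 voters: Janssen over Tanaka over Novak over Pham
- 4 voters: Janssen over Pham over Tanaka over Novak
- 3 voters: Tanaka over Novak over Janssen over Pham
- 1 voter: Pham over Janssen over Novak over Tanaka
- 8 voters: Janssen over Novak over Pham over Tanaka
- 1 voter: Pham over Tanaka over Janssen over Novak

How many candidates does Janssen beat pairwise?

3

Janssen against each rival (21 voters):
Janssen vs Pham: Janssen, 19–2.
Janssen vs Tanaka: Janssen, 17–4.
Janssen–Novak: Janssen 18–3.
Janssen beats Pham, Tanaka, Novak — 3 pairwise wins.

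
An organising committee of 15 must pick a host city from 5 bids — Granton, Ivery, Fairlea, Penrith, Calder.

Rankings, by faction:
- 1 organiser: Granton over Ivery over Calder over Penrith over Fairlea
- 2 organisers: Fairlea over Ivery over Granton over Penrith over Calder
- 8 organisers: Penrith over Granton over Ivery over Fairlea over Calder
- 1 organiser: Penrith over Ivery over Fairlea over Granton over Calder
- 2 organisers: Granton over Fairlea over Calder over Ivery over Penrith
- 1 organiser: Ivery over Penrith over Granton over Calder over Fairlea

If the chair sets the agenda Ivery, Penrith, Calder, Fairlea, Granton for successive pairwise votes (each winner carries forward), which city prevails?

Round 1: Ivery vs Penrith — 6–9, Penrith advances.
Round 2: Penrith vs Calder — 12–3, Penrith advances.
Round 3: Penrith vs Fairlea — 11–4, Penrith advances.
Round 4: Penrith vs Granton — 10–5, Penrith advances.
The agenda winner is Penrith.

Penrith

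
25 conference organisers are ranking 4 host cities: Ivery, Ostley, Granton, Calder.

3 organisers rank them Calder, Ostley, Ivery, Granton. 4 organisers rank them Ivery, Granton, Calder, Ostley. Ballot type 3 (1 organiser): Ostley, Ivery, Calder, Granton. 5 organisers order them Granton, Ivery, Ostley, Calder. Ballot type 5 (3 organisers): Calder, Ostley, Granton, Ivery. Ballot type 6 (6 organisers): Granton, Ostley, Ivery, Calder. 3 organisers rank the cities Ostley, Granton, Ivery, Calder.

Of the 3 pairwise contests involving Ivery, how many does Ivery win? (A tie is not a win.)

1

Ivery against each rival (25 organisers):
Ivery vs Ostley: 4+5 = 9 for Ivery, 16 for Ostley — Ostley by 16–9.
Ivery vs Granton: Ivery preferred on 3+4+1 = 8 ballots; Granton wins 17–8.
Ivery vs Calder: Ivery is ranked higher on 4+1+5+6+3 = 19 ballots, Calder on 6. Ivery wins 19–6.
Ivery beats Calder; loses to Ostley, Granton — 1 pairwise win.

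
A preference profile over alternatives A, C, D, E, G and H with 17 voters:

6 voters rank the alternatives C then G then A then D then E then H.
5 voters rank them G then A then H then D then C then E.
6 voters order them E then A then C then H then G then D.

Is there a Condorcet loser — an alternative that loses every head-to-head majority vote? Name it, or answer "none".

Pairwise majorities:
A vs C: A wins 11–6.
A vs D: A wins 17–0.
A–E: A 11–6.
A vs G: 6 to 11, G.
A–H: A 17–0.
C–D: C 12–5.
C vs E: C, 11–6.
C vs G: C preferred on 6+6 = 12 ballots; C wins 12–5.
C–H: C 12–5.
D vs E: D wins 11–6.
D vs G: D preferred on 0 ballots; G wins 17–0.
D vs H: 6 to 11, H.
E vs G: G, 11–6.
E–H: E 12–5.
G–H: G 11–6.
Every alternative wins at least one matchup (A beats C; C beats D; D beats E; E beats H; G beats A; H beats D), so there is no Condorcet loser.

none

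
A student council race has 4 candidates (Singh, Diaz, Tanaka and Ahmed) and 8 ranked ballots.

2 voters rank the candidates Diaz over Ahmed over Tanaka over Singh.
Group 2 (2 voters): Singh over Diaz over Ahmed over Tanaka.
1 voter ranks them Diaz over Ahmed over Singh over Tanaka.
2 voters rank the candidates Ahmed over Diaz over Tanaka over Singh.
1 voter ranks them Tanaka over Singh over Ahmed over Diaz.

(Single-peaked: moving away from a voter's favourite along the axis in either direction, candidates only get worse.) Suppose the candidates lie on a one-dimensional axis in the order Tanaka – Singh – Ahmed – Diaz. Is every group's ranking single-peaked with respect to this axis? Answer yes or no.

no

Axis positions: Tanaka=1, Singh=2, Ahmed=3, Diaz=4.
Group 1: ranking walks positions 4-3-1-2; Tanaka is ranked above Singh even though Singh lies between Tanaka and the peak Diaz on the axis — preferences dip and rise again. Not single-peaked.
Group 2: ranking walks positions 2-4-3-1; Diaz is ranked above Ahmed even though Ahmed lies between Diaz and the peak Singh on the axis — preferences dip and rise again. Not single-peaked.
Group 3 (peak Diaz at position 4): ranking walks positions 4-3-2-1, expanding outward from the peak — single-peaked.
Group 4: ranking walks positions 3-4-1-2; Tanaka is ranked above Singh even though Singh lies between Tanaka and the peak Ahmed on the axis — preferences dip and rise again. Not single-peaked.
Group 5 (peak Tanaka at position 1): ranking walks positions 1-2-3-4, expanding outward from the peak — single-peaked.
Group 1 violates single-peakedness, so the profile is not single-peaked on this axis.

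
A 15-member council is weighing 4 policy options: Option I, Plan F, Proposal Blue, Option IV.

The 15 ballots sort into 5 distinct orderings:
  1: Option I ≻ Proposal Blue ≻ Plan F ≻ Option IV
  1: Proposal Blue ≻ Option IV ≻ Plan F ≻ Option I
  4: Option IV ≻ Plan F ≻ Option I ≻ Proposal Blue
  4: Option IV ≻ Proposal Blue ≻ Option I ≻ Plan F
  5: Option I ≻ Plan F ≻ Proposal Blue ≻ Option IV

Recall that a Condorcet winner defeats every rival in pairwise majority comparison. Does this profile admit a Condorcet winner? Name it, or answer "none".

Option IV

Head-to-head results (15 council members):
Option I vs Plan F: Option I is ranked higher on 1+4+5 = 10 ballots, Plan F on 5. Option I wins 10–5.
Option I vs Proposal Blue: Option I wins 10–5.
Option I vs Option IV: Option I is ranked higher on 1+5 = 6 ballots, Option IV on 9. Option IV wins 9–6.
Plan F vs Proposal Blue: Plan F wins 9–6.
Plan F–Option IV: Option IV 9–6.
Proposal Blue vs Option IV: Proposal Blue is ranked higher on 1+1+5 = 7 ballots, Option IV on 8. Option IV wins 8–7.
Option IV wins every pairwise contest, so Option IV is the Condorcet winner.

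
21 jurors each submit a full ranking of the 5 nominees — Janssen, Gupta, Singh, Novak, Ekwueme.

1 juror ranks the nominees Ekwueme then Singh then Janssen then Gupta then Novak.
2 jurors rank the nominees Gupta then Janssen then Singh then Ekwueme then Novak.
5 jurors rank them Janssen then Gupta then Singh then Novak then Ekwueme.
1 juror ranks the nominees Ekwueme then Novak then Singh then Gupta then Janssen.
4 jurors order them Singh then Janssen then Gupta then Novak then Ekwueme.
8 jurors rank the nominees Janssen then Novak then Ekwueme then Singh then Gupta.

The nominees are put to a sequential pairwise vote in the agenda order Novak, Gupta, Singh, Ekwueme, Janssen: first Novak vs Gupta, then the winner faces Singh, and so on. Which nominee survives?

Round 1: Novak vs Gupta — 9–12, Gupta advances.
Round 2: Gupta vs Singh — 7–14, Singh advances.
Round 3: Singh vs Ekwueme — 11–10, Singh advances.
Round 4: Singh vs Janssen — 6–15, Janssen advances.
The agenda winner is Janssen.

Janssen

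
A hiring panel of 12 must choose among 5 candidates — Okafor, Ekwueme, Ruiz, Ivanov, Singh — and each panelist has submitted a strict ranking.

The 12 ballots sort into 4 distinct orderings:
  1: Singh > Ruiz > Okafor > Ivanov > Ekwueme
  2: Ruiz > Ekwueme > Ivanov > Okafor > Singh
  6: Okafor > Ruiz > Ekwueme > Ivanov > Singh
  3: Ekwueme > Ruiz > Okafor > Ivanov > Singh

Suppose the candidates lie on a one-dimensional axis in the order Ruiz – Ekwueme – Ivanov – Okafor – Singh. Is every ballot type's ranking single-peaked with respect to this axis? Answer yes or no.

Axis positions: Ruiz=1, Ekwueme=2, Ivanov=3, Okafor=4, Singh=5.
Ballot type 1: ranking walks positions 5-1-4-3-2; Ruiz is ranked above Okafor even though Okafor lies between Ruiz and the peak Singh on the axis — preferences dip and rise again. Not single-peaked.
Ballot type 2 (peak Ruiz at position 1): ranking walks positions 1-2-3-4-5, expanding outward from the peak — single-peaked.
Ballot type 3: ranking walks positions 4-1-2-3-5; Ruiz is ranked above Ivanov even though Ivanov lies between Ruiz and the peak Okafor on the axis — preferences dip and rise again. Not single-peaked.
Ballot type 4: ranking walks positions 2-1-4-3-5; Okafor is ranked above Ivanov even though Ivanov lies between Okafor and the peak Ekwueme on the axis — preferences dip and rise again. Not single-peaked.
Ballot type 1 violates single-peakedness, so the profile is not single-peaked on this axis.

no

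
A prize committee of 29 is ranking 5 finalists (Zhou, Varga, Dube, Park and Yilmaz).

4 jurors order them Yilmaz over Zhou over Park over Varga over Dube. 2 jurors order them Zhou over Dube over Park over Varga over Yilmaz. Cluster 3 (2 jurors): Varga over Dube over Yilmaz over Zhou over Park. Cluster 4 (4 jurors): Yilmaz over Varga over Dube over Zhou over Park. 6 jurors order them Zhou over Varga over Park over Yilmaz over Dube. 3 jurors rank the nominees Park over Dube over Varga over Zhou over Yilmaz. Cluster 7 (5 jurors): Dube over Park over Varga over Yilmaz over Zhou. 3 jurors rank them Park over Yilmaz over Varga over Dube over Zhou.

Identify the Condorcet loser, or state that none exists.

Pairwise majorities:
Zhou vs Varga: Zhou preferred on 4+2+6 = 12 ballots; Varga wins 17–12.
Zhou–Dube: Dube 17–12.
Zhou vs Park: 18 to 11, Zhou.
Zhou–Yilmaz: Yilmaz 18–11.
Varga vs Dube: Varga wins 19–10.
Varga vs Park: Park, 17–12.
Varga vs Yilmaz: 2+2+6+3+5 = 18 for Varga, 11 for Yilmaz — Varga by 18–11.
Dube vs Park: Dube preferred on 2+2+4+5 = 13 ballots; Park wins 16–13.
Dube vs Yilmaz: 12 to 17, Yilmaz.
Park vs Yilmaz: Park preferred on 2+6+3+5+3 = 19 ballots; Park wins 19–10.
Every nominee wins at least one matchup (Zhou beats Park; Varga beats Zhou; Dube beats Zhou; Park beats Varga; Yilmaz beats Zhou), so there is no Condorcet loser.

none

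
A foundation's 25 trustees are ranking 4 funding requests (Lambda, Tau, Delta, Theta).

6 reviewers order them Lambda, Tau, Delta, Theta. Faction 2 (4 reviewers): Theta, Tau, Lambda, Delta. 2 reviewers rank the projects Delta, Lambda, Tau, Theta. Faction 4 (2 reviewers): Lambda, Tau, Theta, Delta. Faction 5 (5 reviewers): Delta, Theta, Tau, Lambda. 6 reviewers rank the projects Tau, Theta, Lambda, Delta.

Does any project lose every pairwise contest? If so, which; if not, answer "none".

Head-to-head results (25 reviewers):
Lambda vs Tau: Lambda is ranked higher on 6+2+2 = 10 ballots, Tau on 15. Tau wins 15–10.
Lambda vs Delta: Lambda, 18–7.
Lambda vs Theta: Theta wins 15–10.
Tau vs Delta: 18 to 7, Tau.
Tau vs Theta: Tau, 16–9.
Delta–Theta: Delta 13–12.
Each project has at least one pairwise win (Lambda beats Delta; Tau beats Lambda; Delta beats Theta; Theta beats Lambda) — no Condorcet loser.

none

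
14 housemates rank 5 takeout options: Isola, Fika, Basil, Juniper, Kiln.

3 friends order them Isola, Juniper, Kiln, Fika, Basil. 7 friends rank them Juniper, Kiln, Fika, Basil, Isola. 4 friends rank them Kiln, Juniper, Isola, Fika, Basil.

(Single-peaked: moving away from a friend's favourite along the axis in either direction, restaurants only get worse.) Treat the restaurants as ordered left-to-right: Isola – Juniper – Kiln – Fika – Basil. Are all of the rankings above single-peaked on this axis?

yes

Axis positions: Isola=1, Juniper=2, Kiln=3, Fika=4, Basil=5.
Type 1 (peak Isola at position 1): ranking walks positions 1-2-3-4-5, expanding outward from the peak — single-peaked.
Type 2 (peak Juniper at position 2): ranking walks positions 2-3-4-5-1, expanding outward from the peak — single-peaked.
Type 3 (peak Kiln at position 3): ranking walks positions 3-2-1-4-5, expanding outward from the peak — single-peaked.
Every ranking is single-peaked on this axis.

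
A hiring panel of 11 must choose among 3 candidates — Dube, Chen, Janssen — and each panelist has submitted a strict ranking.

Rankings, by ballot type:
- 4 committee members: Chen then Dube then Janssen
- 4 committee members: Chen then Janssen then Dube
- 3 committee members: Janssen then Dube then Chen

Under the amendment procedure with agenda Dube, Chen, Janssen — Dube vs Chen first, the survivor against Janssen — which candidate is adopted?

Round 1: Dube vs Chen — 3–8, Chen advances.
Round 2: Chen vs Janssen — 8–3, Chen advances.
Chen survives the agenda.

Chen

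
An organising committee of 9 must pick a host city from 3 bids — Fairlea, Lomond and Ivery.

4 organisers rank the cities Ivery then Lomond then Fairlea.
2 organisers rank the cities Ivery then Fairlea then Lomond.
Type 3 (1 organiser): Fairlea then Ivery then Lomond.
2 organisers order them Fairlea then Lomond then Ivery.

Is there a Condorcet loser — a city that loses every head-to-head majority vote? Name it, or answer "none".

Pairwise majorities:
Fairlea vs Lomond: 2+1+2 = 5 for Fairlea, 4 for Lomond — Fairlea by 5–4.
Fairlea vs Ivery: Ivery, 6–3.
Lomond vs Ivery: 2 for Lomond, 7 for Ivery — Ivery by 7–2.
Lomond loses to every other city — it is the Condorcet loser.

Lomond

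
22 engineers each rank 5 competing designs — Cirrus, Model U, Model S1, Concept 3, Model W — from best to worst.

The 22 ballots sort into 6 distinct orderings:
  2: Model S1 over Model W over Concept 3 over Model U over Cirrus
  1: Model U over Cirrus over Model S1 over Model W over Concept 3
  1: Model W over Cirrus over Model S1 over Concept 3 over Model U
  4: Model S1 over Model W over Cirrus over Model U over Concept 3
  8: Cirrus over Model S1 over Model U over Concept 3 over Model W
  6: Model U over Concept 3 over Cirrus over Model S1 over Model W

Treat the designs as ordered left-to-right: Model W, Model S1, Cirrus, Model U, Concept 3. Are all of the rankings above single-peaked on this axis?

Axis positions: Model W=1, Model S1=2, Cirrus=3, Model U=4, Concept 3=5.
Group 1: ranking walks positions 2-1-5-4-3; Concept 3 is ranked above Cirrus even though Cirrus lies between Concept 3 and the peak Model S1 on the axis — preferences dip and rise again. Not single-peaked.
Group 2 (peak Model U at position 4): ranking walks positions 4-3-2-1-5, expanding outward from the peak — single-peaked.
Group 3: ranking walks positions 1-3-2-5-4; Cirrus is ranked above Model S1 even though Model S1 lies between Cirrus and the peak Model W on the axis — preferences dip and rise again. Not single-peaked.
Group 4 (peak Model S1 at position 2): ranking walks positions 2-1-3-4-5, expanding outward from the peak — single-peaked.
Group 5 (peak Cirrus at position 3): ranking walks positions 3-2-4-5-1, expanding outward from the peak — single-peaked.
Group 6 (peak Model U at position 4): ranking walks positions 4-5-3-2-1, expanding outward from the peak — single-peaked.
Group 1 violates single-peakedness, so the profile is not single-peaked on this axis.

no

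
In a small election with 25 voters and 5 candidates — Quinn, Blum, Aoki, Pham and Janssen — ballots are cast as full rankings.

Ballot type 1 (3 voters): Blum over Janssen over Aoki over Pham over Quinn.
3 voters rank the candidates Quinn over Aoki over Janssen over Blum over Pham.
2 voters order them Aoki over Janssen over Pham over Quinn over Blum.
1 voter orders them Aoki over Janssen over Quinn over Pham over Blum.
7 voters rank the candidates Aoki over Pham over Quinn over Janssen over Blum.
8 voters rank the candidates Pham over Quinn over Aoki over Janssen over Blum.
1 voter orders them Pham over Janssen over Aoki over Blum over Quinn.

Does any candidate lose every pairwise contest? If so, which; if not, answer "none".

Blum

Pairwise majorities:
Quinn vs Blum: Quinn wins 21–4.
Quinn vs Aoki: Quinn is ranked higher on 3+8 = 11 ballots, Aoki on 14. Aoki wins 14–11.
Quinn–Pham: Pham 21–4.
Quinn vs Janssen: Quinn preferred on 3+7+8 = 18 ballots; Quinn wins 18–7.
Blum–Aoki: Aoki 22–3.
Blum vs Pham: Blum preferred on 3+3 = 6 ballots; Pham wins 19–6.
Blum vs Janssen: 3 for Blum, 22 for Janssen — Janssen by 22–3.
Aoki–Pham: Aoki 16–9.
Aoki vs Janssen: Aoki, 21–4.
Pham vs Janssen: Pham preferred on 7+8+1 = 16 ballots; Pham wins 16–9.
Blum is beaten in every head-to-head and is the Condorcet loser.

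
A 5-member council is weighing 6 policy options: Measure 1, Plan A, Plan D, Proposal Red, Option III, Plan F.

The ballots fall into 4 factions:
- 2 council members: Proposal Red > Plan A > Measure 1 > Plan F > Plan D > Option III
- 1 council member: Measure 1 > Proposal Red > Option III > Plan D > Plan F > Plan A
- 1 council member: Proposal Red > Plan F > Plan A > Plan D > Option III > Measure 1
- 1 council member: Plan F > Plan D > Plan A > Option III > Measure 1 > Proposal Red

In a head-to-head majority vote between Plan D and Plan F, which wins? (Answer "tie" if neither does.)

Ballots ranking Plan D above Plan F: 1.
Ballots ranking Plan F above Plan D: 5 − 1 = 4.
Plan F wins the head-to-head 4–1.

Plan F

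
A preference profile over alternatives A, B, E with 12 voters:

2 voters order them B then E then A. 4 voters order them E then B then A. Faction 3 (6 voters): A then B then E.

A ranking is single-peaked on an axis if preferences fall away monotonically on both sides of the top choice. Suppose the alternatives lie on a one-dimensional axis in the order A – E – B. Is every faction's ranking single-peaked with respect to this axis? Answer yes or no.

no

Axis positions: A=1, E=2, B=3.
Faction 1 (peak B at position 3): ranking walks positions 3-2-1, expanding outward from the peak — single-peaked.
Faction 2 (peak E at position 2): ranking walks positions 2-3-1, expanding outward from the peak — single-peaked.
Faction 3: ranking walks positions 1-3-2; B is ranked above E even though E lies between B and the peak A on the axis — preferences dip and rise again. Not single-peaked.
Faction 3 violates single-peakedness, so the profile is not single-peaked on this axis.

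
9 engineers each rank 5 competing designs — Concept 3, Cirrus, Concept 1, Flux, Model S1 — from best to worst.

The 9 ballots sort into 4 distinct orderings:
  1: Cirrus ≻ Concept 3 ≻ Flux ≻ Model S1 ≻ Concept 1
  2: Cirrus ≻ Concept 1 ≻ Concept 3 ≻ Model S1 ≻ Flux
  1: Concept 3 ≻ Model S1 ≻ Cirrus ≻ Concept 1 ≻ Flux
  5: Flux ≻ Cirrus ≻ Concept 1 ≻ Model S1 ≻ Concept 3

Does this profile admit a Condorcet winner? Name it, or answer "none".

Flux

Pairwise majorities:
Concept 3 vs Cirrus: 1 to 8, Cirrus.
Concept 3 vs Concept 1: Concept 3 preferred on 1+1 = 2 ballots; Concept 1 wins 7–2.
Concept 3 vs Flux: 4 to 5, Flux.
Concept 3 vs Model S1: 1+2+1 = 4 for Concept 3, 5 for Model S1 — Model S1 by 5–4.
Cirrus vs Concept 1: Cirrus preferred on 1+2+1+5 = 9 ballots; Cirrus wins 9–0.
Cirrus vs Flux: 1+2+1 = 4 for Cirrus, 5 for Flux — Flux by 5–4.
Cirrus vs Model S1: 8 to 1, Cirrus.
Concept 1 vs Flux: 2+1 = 3 for Concept 1, 6 for Flux — Flux by 6–3.
Concept 1 vs Model S1: Concept 1 preferred on 2+5 = 7 ballots; Concept 1 wins 7–2.
Flux vs Model S1: Flux is ranked higher on 1+5 = 6 ballots, Model S1 on 3. Flux wins 6–3.
Only Flux has no losses; Flux is the Condorcet winner.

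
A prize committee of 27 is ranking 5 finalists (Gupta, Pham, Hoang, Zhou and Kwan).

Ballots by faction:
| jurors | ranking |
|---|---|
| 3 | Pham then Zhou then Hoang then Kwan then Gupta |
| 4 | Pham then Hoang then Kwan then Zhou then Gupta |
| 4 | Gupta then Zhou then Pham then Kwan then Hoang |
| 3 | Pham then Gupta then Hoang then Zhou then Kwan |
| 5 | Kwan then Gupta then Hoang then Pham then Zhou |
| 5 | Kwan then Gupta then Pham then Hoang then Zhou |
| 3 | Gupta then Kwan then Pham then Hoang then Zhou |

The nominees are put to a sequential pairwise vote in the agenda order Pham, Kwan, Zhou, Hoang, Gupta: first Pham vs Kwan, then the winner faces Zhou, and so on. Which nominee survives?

Round 1: Pham vs Kwan — 14–13, Pham advances.
Round 2: Pham vs Zhou — 23–4, Pham advances.
Round 3: Pham vs Hoang — 22–5, Pham advances.
Round 4: Pham vs Gupta — 10–17, Gupta advances.
Gupta survives the agenda.

Gupta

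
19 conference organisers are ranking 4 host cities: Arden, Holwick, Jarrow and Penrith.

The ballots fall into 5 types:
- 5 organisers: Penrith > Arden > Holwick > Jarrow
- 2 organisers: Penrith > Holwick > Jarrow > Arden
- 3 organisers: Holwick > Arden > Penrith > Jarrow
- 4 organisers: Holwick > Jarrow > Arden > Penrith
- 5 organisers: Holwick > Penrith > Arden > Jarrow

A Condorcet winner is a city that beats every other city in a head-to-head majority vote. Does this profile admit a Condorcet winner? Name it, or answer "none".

Check each pair by majority over 19 ballots:
Arden–Holwick: Holwick 14–5.
Arden vs Jarrow: 5+3+5 = 13 for Arden, 6 for Jarrow — Arden by 13–6.
Arden vs Penrith: Arden is ranked higher on 3+4 = 7 ballots, Penrith on 12. Penrith wins 12–7.
Holwick vs Jarrow: Holwick is ranked higher on 5+2+3+4+5 = 19 ballots, Jarrow on 0. Holwick wins 19–0.
Holwick vs Penrith: Holwick, 12–7.
Jarrow vs Penrith: Jarrow is ranked higher on 4 ballots, Penrith on 15. Penrith wins 15–4.
Holwick defeats every rival head-to-head and is the Condorcet winner.

Holwick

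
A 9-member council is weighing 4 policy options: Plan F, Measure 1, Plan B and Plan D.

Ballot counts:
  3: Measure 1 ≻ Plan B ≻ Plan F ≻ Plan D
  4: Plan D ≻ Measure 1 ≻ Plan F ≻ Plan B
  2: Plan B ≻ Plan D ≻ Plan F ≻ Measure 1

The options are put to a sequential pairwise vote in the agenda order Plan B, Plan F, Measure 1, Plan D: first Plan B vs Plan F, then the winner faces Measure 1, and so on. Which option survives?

Round 1: Plan B vs Plan F — 5–4, Plan B advances.
Round 2: Plan B vs Measure 1 — 2–7, Measure 1 advances.
Round 3: Measure 1 vs Plan D — 3–6, Plan D advances.
Plan D survives the agenda.

Plan D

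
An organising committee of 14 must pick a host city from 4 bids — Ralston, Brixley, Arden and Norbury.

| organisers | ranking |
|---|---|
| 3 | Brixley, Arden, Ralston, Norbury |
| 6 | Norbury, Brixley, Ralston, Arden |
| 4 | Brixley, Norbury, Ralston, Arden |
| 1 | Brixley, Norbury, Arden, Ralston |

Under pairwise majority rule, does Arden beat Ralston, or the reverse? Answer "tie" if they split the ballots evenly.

Ralston

Ballots ranking Arden above Ralston: 3 + 1 = 4.
Ballots ranking Ralston above Arden: 14 − 4 = 10.
Ralston wins the head-to-head 10–4.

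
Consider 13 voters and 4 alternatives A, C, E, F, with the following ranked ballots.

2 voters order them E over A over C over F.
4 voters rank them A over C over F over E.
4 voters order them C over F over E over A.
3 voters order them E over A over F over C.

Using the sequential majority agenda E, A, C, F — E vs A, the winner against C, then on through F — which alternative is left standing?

Round 1: E vs A — 9–4, E advances.
Round 2: E vs C — 5–8, C advances.
Round 3: C vs F — 10–3, C advances.
C survives the agenda.

C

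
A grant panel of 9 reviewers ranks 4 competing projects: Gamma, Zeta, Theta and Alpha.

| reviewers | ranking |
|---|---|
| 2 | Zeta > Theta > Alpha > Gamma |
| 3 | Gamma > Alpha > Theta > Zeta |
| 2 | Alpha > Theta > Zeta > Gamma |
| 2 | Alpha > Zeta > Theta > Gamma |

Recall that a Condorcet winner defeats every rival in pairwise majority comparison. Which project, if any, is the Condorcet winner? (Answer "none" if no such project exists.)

Alpha

Head-to-head results (9 reviewers):
Gamma vs Zeta: Gamma is ranked higher on 3 ballots, Zeta on 6. Zeta wins 6–3.
Gamma vs Theta: Gamma is ranked higher on 3 ballots, Theta on 6. Theta wins 6–3.
Gamma vs Alpha: Alpha wins 6–3.
Zeta–Theta: Theta 5–4.
Zeta vs Alpha: Zeta preferred on 2 ballots; Alpha wins 7–2.
Theta vs Alpha: Alpha wins 7–2.
Alpha wins every pairwise contest, so Alpha is the Condorcet winner.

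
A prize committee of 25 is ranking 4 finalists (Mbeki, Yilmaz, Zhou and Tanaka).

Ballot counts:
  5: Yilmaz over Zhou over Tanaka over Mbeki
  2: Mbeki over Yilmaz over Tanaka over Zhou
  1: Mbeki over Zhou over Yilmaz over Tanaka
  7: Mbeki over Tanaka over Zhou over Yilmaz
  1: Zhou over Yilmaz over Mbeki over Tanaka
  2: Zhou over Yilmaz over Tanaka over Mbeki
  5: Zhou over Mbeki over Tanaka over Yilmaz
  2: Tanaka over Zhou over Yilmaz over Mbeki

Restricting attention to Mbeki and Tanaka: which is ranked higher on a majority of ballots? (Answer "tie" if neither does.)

Mbeki

Ballots ranking Mbeki above Tanaka: 2 + 1 + 7 + 1 + 5 = 16.
Ballots ranking Tanaka above Mbeki: 25 − 16 = 9.
Mbeki wins the head-to-head 16–9.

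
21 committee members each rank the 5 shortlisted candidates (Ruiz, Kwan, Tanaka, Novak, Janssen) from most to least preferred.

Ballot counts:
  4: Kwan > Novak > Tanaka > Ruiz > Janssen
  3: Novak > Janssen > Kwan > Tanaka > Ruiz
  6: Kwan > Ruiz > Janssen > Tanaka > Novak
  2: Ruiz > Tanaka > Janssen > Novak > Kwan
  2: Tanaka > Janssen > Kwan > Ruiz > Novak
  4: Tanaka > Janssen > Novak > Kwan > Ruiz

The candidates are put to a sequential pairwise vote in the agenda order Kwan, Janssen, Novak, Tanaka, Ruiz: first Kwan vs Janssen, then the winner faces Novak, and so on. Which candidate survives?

Round 1: Kwan vs Janssen — 10–11, Janssen advances.
Round 2: Janssen vs Novak — 14–7, Janssen advances.
Round 3: Janssen vs Tanaka — 9–12, Tanaka advances.
Round 4: Tanaka vs Ruiz — 13–8, Tanaka advances.
The agenda winner is Tanaka.

Tanaka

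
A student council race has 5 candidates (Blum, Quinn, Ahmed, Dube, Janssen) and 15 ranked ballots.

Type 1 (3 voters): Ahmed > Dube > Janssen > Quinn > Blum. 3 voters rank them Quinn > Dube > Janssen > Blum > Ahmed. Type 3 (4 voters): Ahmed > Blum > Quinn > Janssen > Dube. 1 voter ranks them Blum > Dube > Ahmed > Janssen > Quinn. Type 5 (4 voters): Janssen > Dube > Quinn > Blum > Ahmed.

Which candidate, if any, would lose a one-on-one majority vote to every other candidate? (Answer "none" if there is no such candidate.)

Pairwise majorities:
Blum vs Quinn: Quinn, 10–5.
Blum vs Ahmed: Blum is ranked higher on 3+1+4 = 8 ballots, Ahmed on 7. Blum wins 8–7.
Blum vs Dube: 4+1 = 5 for Blum, 10 for Dube — Dube by 10–5.
Blum–Janssen: Janssen 10–5.
Quinn–Ahmed: Ahmed 8–7.
Quinn vs Dube: Dube, 8–7.
Quinn vs Janssen: Janssen wins 8–7.
Ahmed vs Dube: 7 to 8, Dube.
Ahmed–Janssen: Ahmed 8–7.
Dube–Janssen: Janssen 8–7.
Every candidate wins at least one matchup (Blum beats Ahmed; Quinn beats Blum; Ahmed beats Quinn; Dube beats Blum; Janssen beats Blum), so there is no Condorcet loser.

none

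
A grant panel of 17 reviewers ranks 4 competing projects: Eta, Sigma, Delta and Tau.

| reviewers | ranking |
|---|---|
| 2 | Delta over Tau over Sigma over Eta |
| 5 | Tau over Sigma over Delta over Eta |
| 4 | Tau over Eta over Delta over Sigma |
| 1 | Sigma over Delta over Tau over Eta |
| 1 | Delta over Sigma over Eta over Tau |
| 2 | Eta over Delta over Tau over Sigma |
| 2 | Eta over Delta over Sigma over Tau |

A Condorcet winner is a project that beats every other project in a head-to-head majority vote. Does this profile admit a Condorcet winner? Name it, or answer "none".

Tau

Head-to-head results (17 reviewers):
Eta–Sigma: Sigma 9–8.
Eta–Delta: Delta 9–8.
Eta vs Tau: Tau wins 12–5.
Sigma vs Delta: Delta wins 11–6.
Sigma vs Tau: Tau, 13–4.
Delta vs Tau: Tau wins 9–8.
Tau beats each of Eta, Sigma, Delta — Tau is the Condorcet winner.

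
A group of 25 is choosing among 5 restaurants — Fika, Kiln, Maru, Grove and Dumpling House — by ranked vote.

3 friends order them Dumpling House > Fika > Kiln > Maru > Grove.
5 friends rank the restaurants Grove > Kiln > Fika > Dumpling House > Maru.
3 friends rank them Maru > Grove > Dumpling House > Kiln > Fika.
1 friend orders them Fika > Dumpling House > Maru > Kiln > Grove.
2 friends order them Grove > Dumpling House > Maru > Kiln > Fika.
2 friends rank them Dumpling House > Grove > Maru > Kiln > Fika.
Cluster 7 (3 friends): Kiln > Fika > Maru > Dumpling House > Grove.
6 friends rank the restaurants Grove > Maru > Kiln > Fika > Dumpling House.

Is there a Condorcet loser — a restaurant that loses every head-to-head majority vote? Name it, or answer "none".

Pairwise majorities:
Fika vs Kiln: Kiln wins 21–4.
Fika vs Maru: Maru, 13–12.
Fika vs Grove: Grove wins 18–7.
Fika–Dumpling House: Fika 15–10.
Kiln vs Maru: 11 to 14, Maru.
Kiln vs Grove: Kiln is ranked higher on 3+1+3 = 7 ballots, Grove on 18. Grove wins 18–7.
Kiln vs Dumpling House: 14 to 11, Kiln.
Maru–Grove: Grove 15–10.
Maru vs Dumpling House: 12 to 13, Dumpling House.
Grove vs Dumpling House: Grove preferred on 5+3+2+6 = 16 ballots; Grove wins 16–9.
No restaurant is winless: Fika beats Dumpling House; Kiln beats Fika; Maru beats Fika; Grove beats Fika; Dumpling House beats Maru. There is no Condorcet loser.

none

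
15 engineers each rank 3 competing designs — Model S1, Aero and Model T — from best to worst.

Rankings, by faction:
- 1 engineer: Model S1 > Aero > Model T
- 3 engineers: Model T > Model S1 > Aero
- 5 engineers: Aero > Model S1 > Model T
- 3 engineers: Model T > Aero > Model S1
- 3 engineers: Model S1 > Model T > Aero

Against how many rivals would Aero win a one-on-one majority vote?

1

Aero against each rival (15 engineers):
Aero vs Model S1: 5+3 = 8 for Aero, 7 for Model S1 — Aero by 8–7.
Aero vs Model T: Model T, 9–6.
Aero beats Model S1; loses to Model T — 1 pairwise win.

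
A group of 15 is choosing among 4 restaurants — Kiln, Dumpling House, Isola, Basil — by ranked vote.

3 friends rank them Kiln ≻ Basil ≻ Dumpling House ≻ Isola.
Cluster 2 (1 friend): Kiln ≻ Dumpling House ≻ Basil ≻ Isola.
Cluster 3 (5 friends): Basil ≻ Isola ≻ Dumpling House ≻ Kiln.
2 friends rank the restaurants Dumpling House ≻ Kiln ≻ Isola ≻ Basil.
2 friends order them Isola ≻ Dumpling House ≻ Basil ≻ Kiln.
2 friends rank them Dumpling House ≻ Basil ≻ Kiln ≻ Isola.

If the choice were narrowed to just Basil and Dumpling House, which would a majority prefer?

Ballots ranking Basil above Dumpling House: 3 + 5 = 8.
Ballots ranking Dumpling House above Basil: 15 − 8 = 7.
Basil wins the head-to-head 8–7.

Basil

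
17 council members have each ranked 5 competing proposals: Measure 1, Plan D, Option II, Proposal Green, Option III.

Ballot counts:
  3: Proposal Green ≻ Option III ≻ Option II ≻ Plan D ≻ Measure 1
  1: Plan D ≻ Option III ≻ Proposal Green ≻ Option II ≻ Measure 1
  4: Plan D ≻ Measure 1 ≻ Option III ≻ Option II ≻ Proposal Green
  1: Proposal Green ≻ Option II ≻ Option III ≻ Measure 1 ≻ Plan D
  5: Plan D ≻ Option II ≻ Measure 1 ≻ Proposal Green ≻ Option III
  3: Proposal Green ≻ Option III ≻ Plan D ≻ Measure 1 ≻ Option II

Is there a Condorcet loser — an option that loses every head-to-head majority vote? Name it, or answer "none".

none

Head-to-head results (17 council members):
Measure 1 vs Plan D: Plan D wins 16–1.
Measure 1 vs Option II: Measure 1 is ranked higher on 4+3 = 7 ballots, Option II on 10. Option II wins 10–7.
Measure 1 vs Proposal Green: Measure 1 is ranked higher on 4+5 = 9 ballots, Proposal Green on 8. Measure 1 wins 9–8.
Measure 1 vs Option III: Measure 1 is ranked higher on 4+5 = 9 ballots, Option III on 8. Measure 1 wins 9–8.
Plan D vs Option II: 13 to 4, Plan D.
Plan D vs Proposal Green: Plan D, 10–7.
Plan D vs Option III: Plan D, 10–7.
Option II vs Proposal Green: Option II preferred on 4+5 = 9 ballots; Option II wins 9–8.
Option II vs Option III: Option III wins 11–6.
Proposal Green–Option III: Proposal Green 12–5.
No option is winless: Measure 1 beats Proposal Green; Plan D beats Measure 1; Option II beats Measure 1; Proposal Green beats Option III; Option III beats Option II. There is no Condorcet loser.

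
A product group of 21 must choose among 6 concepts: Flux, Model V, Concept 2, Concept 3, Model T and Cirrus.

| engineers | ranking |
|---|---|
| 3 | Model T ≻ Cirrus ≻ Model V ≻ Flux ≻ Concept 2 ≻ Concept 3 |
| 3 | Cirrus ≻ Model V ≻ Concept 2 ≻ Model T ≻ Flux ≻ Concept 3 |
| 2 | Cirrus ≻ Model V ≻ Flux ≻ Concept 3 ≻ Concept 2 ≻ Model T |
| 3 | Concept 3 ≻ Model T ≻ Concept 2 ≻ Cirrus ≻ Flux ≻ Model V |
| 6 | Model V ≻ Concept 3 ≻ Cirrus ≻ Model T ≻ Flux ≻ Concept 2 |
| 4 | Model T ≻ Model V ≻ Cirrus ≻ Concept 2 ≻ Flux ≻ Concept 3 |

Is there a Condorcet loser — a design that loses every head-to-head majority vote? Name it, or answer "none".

Concept 2

Pairwise majorities:
Flux vs Model V: Model V, 18–3.
Flux vs Concept 2: Flux preferred on 3+2+6 = 11 ballots; Flux wins 11–10.
Flux vs Concept 3: Flux preferred on 3+3+2+4 = 12 ballots; Flux wins 12–9.
Flux vs Model T: 2 to 19, Model T.
Flux vs Cirrus: Flux preferred on 0 ballots; Cirrus wins 21–0.
Model V–Concept 2: Model V 18–3.
Model V–Concept 3: Model V 18–3.
Model V–Model T: Model V 11–10.
Model V vs Cirrus: Cirrus, 11–10.
Concept 2 vs Concept 3: Concept 2 is ranked higher on 3+3+4 = 10 ballots, Concept 3 on 11. Concept 3 wins 11–10.
Concept 2 vs Model T: Model T wins 16–5.
Concept 2 vs Cirrus: Concept 2 preferred on 3 ballots; Cirrus wins 18–3.
Concept 3 vs Model T: Concept 3, 11–10.
Concept 3 vs Cirrus: 9 to 12, Cirrus.
Model T vs Cirrus: Cirrus, 11–10.
Concept 2 is beaten in every head-to-head and is the Condorcet loser.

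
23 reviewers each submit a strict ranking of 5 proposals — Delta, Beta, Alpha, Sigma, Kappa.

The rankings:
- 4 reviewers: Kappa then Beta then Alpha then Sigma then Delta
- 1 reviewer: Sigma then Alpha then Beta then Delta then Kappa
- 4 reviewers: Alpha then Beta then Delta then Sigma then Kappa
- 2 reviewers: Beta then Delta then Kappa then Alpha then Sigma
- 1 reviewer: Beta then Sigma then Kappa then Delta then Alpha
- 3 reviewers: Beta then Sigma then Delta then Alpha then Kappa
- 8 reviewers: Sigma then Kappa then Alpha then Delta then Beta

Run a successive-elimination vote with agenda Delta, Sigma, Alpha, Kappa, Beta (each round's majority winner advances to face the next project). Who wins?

Round 1: Delta vs Sigma — 6–17, Sigma advances.
Round 2: Sigma vs Alpha — 13–10, Sigma advances.
Round 3: Sigma vs Kappa — 17–6, Sigma advances.
Round 4: Sigma vs Beta — 9–14, Beta advances.
The agenda winner is Beta.

Beta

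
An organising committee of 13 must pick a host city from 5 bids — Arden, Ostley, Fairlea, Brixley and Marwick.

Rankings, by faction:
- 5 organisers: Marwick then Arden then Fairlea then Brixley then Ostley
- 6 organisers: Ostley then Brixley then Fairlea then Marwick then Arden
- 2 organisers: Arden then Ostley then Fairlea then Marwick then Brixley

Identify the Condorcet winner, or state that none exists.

none

Check each pair by majority over 13 ballots:
Arden vs Ostley: Arden is ranked higher on 5+2 = 7 ballots, Ostley on 6. Arden wins 7–6.
Arden vs Fairlea: 5+2 = 7 for Arden, 6 for Fairlea — Arden by 7–6.
Arden vs Brixley: 5+2 = 7 for Arden, 6 for Brixley — Arden by 7–6.
Arden vs Marwick: 2 for Arden, 11 for Marwick — Marwick by 11–2.
Ostley vs Fairlea: 8 to 5, Ostley.
Ostley vs Brixley: 6+2 = 8 for Ostley, 5 for Brixley — Ostley by 8–5.
Ostley vs Marwick: 6+2 = 8 for Ostley, 5 for Marwick — Ostley by 8–5.
Fairlea vs Brixley: Fairlea is ranked higher on 5+2 = 7 ballots, Brixley on 6. Fairlea wins 7–6.
Fairlea vs Marwick: Fairlea is ranked higher on 6+2 = 8 ballots, Marwick on 5. Fairlea wins 8–5.
Brixley vs Marwick: Brixley is ranked higher on 6 ballots, Marwick on 7. Marwick wins 7–6.
Each city drops at least one matchup (Arden loses to Marwick; Ostley loses to Arden; Fairlea loses to Arden; Brixley loses to Arden; Marwick loses to Ostley); the cycle Arden → Ostley → Marwick → Arden rules out a Condorcet winner.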